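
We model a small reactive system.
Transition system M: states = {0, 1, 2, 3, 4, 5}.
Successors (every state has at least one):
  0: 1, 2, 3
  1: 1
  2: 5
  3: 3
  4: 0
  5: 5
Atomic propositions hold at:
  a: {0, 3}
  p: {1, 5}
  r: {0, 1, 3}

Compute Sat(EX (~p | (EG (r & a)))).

Sat(~p) = {0, 2, 3, 4}
Sat(r & a) = {0, 3}
EG (r & a): greatest fixpoint, start Z0 = {0, 3}, keep only states in Sat with some successor in Z. Already a fixed point.
Sat(EG (r & a)) = {0, 3}
Sat(~p | (EG (r & a))) = {0, 2, 3, 4}
Sat(EX (~p | (EG (r & a)))) = {s : some successor in {0, 2, 3, 4}} = {0, 3, 4}

{0, 3, 4}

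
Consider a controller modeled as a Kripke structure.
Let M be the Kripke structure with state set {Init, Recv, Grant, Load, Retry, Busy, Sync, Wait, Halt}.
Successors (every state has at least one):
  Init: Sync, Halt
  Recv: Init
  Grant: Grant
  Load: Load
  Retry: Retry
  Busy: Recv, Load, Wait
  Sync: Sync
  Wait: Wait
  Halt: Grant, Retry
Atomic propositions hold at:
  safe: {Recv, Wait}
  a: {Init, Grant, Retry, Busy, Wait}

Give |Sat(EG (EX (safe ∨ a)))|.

Sat(safe ∨ a) = {Init, Recv, Grant, Retry, Busy, Wait}
Sat(EX (safe ∨ a)) = {s : some successor in {Init, Recv, Grant, Retry, Busy, Wait}} = {Recv, Grant, Retry, Busy, Wait, Halt}
EG (EX (safe ∨ a)): greatest fixpoint, start Z0 = {Recv, Grant, Retry, Busy, Wait, Halt}, keep only states in Sat with some successor in Z. Z1 = {Grant, Retry, Busy, Wait, Halt}; fixed.
Sat(EG (EX (safe ∨ a))) = {Grant, Retry, Busy, Wait, Halt}
|Sat(EG (EX (safe ∨ a)))| = |{Grant, Retry, Busy, Wait, Halt}| = 5.

5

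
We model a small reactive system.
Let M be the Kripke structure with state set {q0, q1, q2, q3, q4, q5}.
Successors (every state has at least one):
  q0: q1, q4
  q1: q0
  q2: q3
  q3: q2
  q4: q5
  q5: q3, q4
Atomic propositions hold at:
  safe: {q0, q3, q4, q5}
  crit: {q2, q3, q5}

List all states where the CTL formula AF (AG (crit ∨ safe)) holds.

{q2, q3, q4, q5}

Sat(crit ∨ safe) = {q0, q2, q3, q4, q5}
AG (crit ∨ safe): greatest fixpoint, start Z0 = {q0, q2, q3, q4, q5}, keep only states in Sat with every successor in Z. Z1 = {q2, q3, q4, q5}; fixed.
Sat(AG (crit ∨ safe)) = {q2, q3, q4, q5}
AF (AG (crit ∨ safe)): least fixpoint, start Z0 = {q2, q3, q4, q5}, add states with every successor in Z. Already a fixed point.
Sat(AF (AG (crit ∨ safe))) = {q2, q3, q4, q5}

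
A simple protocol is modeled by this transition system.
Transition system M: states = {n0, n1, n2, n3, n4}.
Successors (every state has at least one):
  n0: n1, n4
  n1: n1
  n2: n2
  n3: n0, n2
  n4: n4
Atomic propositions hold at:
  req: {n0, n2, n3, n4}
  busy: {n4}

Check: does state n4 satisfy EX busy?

Sat(EX busy) = {s : some successor in {n4}} = {n0, n4}
n4 ∈ Sat(EX busy) = {n0, n4}, so the formula holds at n4.

Yes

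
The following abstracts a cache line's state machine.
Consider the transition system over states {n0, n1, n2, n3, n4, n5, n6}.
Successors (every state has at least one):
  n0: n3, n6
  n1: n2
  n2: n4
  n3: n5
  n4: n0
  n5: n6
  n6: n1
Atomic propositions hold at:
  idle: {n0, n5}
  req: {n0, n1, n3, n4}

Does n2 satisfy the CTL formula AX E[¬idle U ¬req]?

Sat(¬idle) = {n1, n2, n3, n4, n6}
Sat(¬req) = {n2, n5, n6}
E[¬idle U ¬req]: least fixpoint, start Z0 = Sat(¬req) = {n2, n5, n6}, add states in Sat(¬idle) with some successor in Z. Z1 = {n1, n2, n3, n5, n6}; fixed.
Sat(E[¬idle U ¬req]) = {n1, n2, n3, n5, n6}
Sat(AX E[¬idle U ¬req]) = {s : every successor in {n1, n2, n3, n5, n6}} = {n0, n1, n3, n5, n6}
n2 ∉ Sat(AX E[¬idle U ¬req]) = {n0, n1, n3, n5, n6}, so the formula does not hold at n2.

No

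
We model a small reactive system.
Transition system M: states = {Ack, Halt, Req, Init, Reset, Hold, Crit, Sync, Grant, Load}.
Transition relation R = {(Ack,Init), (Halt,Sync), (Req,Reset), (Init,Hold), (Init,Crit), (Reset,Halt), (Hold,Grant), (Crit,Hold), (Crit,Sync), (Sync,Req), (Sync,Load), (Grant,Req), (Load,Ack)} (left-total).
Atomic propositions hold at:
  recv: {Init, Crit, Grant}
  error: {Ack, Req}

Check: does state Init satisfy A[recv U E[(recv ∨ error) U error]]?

No

Sat(recv ∨ error) = {Ack, Req, Init, Crit, Grant}
E[(recv ∨ error) U error]: least fixpoint, start Z0 = Sat(error) = {Ack, Req}, add states in Sat(recv ∨ error) with some successor in Z. Z1 = {Ack, Req, Grant}; fixed.
Sat(E[(recv ∨ error) U error]) = {Ack, Req, Grant}
A[recv U E[(recv ∨ error) U error]]: least fixpoint, start Z0 = Sat(E[(recv ∨ error) U error]) = {Ack, Req, Grant}, add states in Sat(recv) with every successor in Z. Already a fixed point.
Sat(A[recv U E[(recv ∨ error) U error]]) = {Ack, Req, Grant}
Init ∉ Sat(A[recv U E[(recv ∨ error) U error]]) = {Ack, Req, Grant}, so the formula does not hold at Init.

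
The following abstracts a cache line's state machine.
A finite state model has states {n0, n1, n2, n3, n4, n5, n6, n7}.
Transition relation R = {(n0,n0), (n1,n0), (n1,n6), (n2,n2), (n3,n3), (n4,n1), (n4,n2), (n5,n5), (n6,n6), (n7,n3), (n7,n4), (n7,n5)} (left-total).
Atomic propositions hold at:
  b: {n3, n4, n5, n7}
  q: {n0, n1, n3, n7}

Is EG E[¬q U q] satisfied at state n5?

Sat(¬q) = {n2, n4, n5, n6}
E[¬q U q]: least fixpoint, start Z0 = Sat(q) = {n0, n1, n3, n7}, add states in Sat(¬q) with some successor in Z. Z1 = {n0, n1, n3, n4, n7}; fixed.
Sat(E[¬q U q]) = {n0, n1, n3, n4, n7}
EG E[¬q U q]: greatest fixpoint, start Z0 = {n0, n1, n3, n4, n7}, keep only states in Sat with some successor in Z. Already a fixed point.
Sat(EG E[¬q U q]) = {n0, n1, n3, n4, n7}
n5 ∉ Sat(EG E[¬q U q]) = {n0, n1, n3, n4, n7}, so the formula does not hold at n5.

No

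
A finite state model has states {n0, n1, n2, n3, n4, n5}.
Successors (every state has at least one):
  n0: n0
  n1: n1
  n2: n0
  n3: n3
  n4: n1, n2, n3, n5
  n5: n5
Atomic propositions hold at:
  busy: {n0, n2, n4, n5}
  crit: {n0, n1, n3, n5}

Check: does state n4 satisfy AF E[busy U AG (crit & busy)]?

Sat(crit & busy) = {n0, n5}
AG (crit & busy): greatest fixpoint, start Z0 = {n0, n5}, keep only states in Sat with every successor in Z. Already a fixed point.
Sat(AG (crit & busy)) = {n0, n5}
E[busy U AG (crit & busy)]: least fixpoint, start Z0 = Sat(AG (crit & busy)) = {n0, n5}, add states in Sat(busy) with some successor in Z. Z1 = {n0, n2, n4, n5}; fixed.
Sat(E[busy U AG (crit & busy)]) = {n0, n2, n4, n5}
AF E[busy U AG (crit & busy)]: least fixpoint, start Z0 = {n0, n2, n4, n5}, add states with every successor in Z. Already a fixed point.
Sat(AF E[busy U AG (crit & busy)]) = {n0, n2, n4, n5}
n4 ∈ Sat(AF E[busy U AG (crit & busy)]) = {n0, n2, n4, n5}, so the formula holds at n4.

Yes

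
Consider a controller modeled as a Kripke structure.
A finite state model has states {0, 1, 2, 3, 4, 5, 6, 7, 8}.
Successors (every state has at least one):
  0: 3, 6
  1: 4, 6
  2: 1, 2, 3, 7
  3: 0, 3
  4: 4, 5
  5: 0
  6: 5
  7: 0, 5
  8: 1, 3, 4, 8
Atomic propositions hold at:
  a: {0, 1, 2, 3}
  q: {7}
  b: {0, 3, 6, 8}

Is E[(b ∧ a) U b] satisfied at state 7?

No

Sat(b ∧ a) = {0, 3}
E[(b ∧ a) U b]: least fixpoint, start Z0 = Sat(b) = {0, 3, 6, 8}, add states in Sat(b ∧ a) with some successor in Z. Already a fixed point.
Sat(E[(b ∧ a) U b]) = {0, 3, 6, 8}
7 ∉ Sat(E[(b ∧ a) U b]) = {0, 3, 6, 8}, so the formula does not hold at 7.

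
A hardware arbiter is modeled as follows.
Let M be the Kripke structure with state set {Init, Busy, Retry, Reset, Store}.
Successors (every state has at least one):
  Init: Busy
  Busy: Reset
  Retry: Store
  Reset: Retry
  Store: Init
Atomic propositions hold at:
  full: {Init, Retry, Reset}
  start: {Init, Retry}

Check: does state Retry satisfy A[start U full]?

A[start U full]: least fixpoint, start Z0 = Sat(full) = {Init, Retry, Reset}, add states in Sat(start) with every successor in Z. Already a fixed point.
Sat(A[start U full]) = {Init, Retry, Reset}
Retry ∈ Sat(A[start U full]) = {Init, Retry, Reset}, so the formula holds at Retry.

Yes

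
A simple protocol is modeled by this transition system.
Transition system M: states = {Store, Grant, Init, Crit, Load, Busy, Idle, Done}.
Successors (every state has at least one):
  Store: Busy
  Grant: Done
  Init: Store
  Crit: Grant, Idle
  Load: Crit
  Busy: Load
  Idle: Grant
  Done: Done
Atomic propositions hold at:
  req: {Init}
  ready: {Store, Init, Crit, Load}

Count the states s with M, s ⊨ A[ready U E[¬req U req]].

Sat(¬req) = {Store, Grant, Crit, Load, Busy, Idle, Done}
E[¬req U req]: least fixpoint, start Z0 = Sat(req) = {Init}, add states in Sat(¬req) with some successor in Z. Already a fixed point.
Sat(E[¬req U req]) = {Init}
A[ready U E[¬req U req]]: least fixpoint, start Z0 = Sat(E[¬req U req]) = {Init}, add states in Sat(ready) with every successor in Z. Already a fixed point.
Sat(A[ready U E[¬req U req]]) = {Init}
|Sat(A[ready U E[¬req U req]])| = |{Init}| = 1.

1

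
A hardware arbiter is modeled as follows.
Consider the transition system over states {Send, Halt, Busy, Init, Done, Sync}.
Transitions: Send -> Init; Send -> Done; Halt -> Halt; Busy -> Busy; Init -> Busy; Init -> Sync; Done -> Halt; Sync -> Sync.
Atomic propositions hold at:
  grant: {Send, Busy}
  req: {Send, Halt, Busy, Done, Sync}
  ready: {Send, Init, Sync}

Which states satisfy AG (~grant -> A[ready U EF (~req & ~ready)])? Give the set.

{Busy}

Sat(~grant) = {Halt, Init, Done, Sync}
Sat(~req) = {Init}
Sat(~ready) = {Halt, Busy, Done}
Sat(~req & ~ready) = ∅
EF (~req & ~ready): least fixpoint, start Z0 = ∅, add states with some successor in Z. Already a fixed point.
Sat(EF (~req & ~ready)) = ∅
A[ready U EF (~req & ~ready)]: least fixpoint, start Z0 = Sat(EF (~req & ~ready)) = ∅, add states in Sat(ready) with every successor in Z. Already a fixed point.
Sat(A[ready U EF (~req & ~ready)]) = ∅
Sat(~grant -> A[ready U EF (~req & ~ready)]) = {Send, Busy}
AG (~grant -> A[ready U EF (~req & ~ready)]): greatest fixpoint, start Z0 = {Send, Busy}, keep only states in Sat with every successor in Z. Z1 = {Busy}; fixed.
Sat(AG (~grant -> A[ready U EF (~req & ~ready)])) = {Busy}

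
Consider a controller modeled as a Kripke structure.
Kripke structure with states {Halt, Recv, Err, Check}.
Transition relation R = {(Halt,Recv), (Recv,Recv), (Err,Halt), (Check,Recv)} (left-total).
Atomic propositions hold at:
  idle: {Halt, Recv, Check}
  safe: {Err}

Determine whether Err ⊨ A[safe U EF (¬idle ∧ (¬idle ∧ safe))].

Yes

Sat(¬idle) = {Err}
Sat(¬idle ∧ safe) = {Err}
Sat(¬idle ∧ (¬idle ∧ safe)) = {Err}
EF (¬idle ∧ (¬idle ∧ safe)): least fixpoint, start Z0 = {Err}, add states with some successor in Z. Already a fixed point.
Sat(EF (¬idle ∧ (¬idle ∧ safe))) = {Err}
A[safe U EF (¬idle ∧ (¬idle ∧ safe))]: least fixpoint, start Z0 = Sat(EF (¬idle ∧ (¬idle ∧ safe))) = {Err}, add states in Sat(safe) with every successor in Z. Already a fixed point.
Sat(A[safe U EF (¬idle ∧ (¬idle ∧ safe))]) = {Err}
Err ∈ Sat(A[safe U EF (¬idle ∧ (¬idle ∧ safe))]) = {Err}, so the formula holds at Err.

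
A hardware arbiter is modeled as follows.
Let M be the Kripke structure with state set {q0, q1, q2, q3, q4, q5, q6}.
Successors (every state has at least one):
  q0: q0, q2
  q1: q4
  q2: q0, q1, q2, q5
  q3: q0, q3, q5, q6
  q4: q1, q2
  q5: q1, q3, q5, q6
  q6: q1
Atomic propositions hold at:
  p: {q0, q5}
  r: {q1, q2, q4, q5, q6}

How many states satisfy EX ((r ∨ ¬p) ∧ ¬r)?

2

Sat(¬p) = {q1, q2, q3, q4, q6}
Sat(r ∨ ¬p) = {q1, q2, q3, q4, q5, q6}
Sat(¬r) = {q0, q3}
Sat((r ∨ ¬p) ∧ ¬r) = {q3}
Sat(EX ((r ∨ ¬p) ∧ ¬r)) = {s : some successor in {q3}} = {q3, q5}
|Sat(EX ((r ∨ ¬p) ∧ ¬r))| = |{q3, q5}| = 2.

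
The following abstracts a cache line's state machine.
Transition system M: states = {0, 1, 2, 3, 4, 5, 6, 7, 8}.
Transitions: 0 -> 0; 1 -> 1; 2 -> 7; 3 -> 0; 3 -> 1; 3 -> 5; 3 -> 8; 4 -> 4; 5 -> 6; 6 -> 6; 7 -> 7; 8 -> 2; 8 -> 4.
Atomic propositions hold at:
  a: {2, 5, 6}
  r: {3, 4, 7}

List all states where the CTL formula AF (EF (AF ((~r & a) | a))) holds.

{2, 3, 5, 6, 8}

Sat(~r) = {0, 1, 2, 5, 6, 8}
Sat(~r & a) = {2, 5, 6}
Sat((~r & a) | a) = {2, 5, 6}
AF ((~r & a) | a): least fixpoint, start Z0 = {2, 5, 6}, add states with every successor in Z. Already a fixed point.
Sat(AF ((~r & a) | a)) = {2, 5, 6}
EF (AF ((~r & a) | a)): least fixpoint, start Z0 = {2, 5, 6}, add states with some successor in Z. Z1 = {2, 3, 5, 6, 8}; fixed.
Sat(EF (AF ((~r & a) | a))) = {2, 3, 5, 6, 8}
AF (EF (AF ((~r & a) | a))): least fixpoint, start Z0 = {2, 3, 5, 6, 8}, add states with every successor in Z. Already a fixed point.
Sat(AF (EF (AF ((~r & a) | a)))) = {2, 3, 5, 6, 8}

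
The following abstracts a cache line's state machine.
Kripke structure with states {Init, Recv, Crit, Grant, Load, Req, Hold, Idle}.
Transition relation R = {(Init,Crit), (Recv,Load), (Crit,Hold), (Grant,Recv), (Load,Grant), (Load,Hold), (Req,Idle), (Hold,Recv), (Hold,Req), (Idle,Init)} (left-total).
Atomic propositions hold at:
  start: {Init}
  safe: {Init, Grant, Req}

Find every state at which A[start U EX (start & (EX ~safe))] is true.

{Idle}

Sat(~safe) = {Recv, Crit, Load, Hold, Idle}
Sat(EX ~safe) = {s : some successor in {Recv, Crit, Load, Hold, Idle}} = {Init, Recv, Crit, Grant, Load, Req, Hold}
Sat(start & (EX ~safe)) = {Init}
Sat(EX (start & (EX ~safe))) = {s : some successor in {Init}} = {Idle}
A[start U EX (start & (EX ~safe))]: least fixpoint, start Z0 = Sat(EX (start & (EX ~safe))) = {Idle}, add states in Sat(start) with every successor in Z. Already a fixed point.
Sat(A[start U EX (start & (EX ~safe))]) = {Idle}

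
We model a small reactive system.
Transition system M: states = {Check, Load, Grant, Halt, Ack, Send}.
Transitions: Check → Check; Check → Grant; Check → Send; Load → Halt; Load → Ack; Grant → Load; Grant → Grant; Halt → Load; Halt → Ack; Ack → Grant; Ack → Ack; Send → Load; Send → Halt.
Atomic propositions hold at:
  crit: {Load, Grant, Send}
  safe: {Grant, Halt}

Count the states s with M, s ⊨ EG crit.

EG crit: greatest fixpoint, start Z0 = {Load, Grant, Send}, keep only states in Sat with some successor in Z. Z1 = {Grant, Send}; Z2 = {Grant}; fixed.
Sat(EG crit) = {Grant}
|Sat(EG crit)| = |{Grant}| = 1.

1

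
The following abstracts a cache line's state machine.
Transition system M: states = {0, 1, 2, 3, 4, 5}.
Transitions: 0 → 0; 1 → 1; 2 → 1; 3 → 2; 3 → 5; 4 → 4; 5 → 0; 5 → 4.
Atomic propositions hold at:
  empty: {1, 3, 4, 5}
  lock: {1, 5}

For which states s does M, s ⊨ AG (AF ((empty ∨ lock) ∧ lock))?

{1, 2}

Sat(empty ∨ lock) = {1, 3, 4, 5}
Sat((empty ∨ lock) ∧ lock) = {1, 5}
AF ((empty ∨ lock) ∧ lock): least fixpoint, start Z0 = {1, 5}, add states with every successor in Z. Z1 = {1, 2, 5}; Z2 = {1, 2, 3, 5}; fixed.
Sat(AF ((empty ∨ lock) ∧ lock)) = {1, 2, 3, 5}
AG (AF ((empty ∨ lock) ∧ lock)): greatest fixpoint, start Z0 = {1, 2, 3, 5}, keep only states in Sat with every successor in Z. Z1 = {1, 2, 3}; Z2 = {1, 2}; fixed.
Sat(AG (AF ((empty ∨ lock) ∧ lock))) = {1, 2}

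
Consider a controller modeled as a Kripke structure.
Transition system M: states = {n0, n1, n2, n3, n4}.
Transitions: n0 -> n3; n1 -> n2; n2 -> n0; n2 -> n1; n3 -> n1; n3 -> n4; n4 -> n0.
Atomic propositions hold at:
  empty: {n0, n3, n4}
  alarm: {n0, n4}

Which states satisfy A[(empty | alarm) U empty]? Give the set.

{n0, n3, n4}

Sat(empty | alarm) = {n0, n3, n4}
A[(empty | alarm) U empty]: least fixpoint, start Z0 = Sat(empty) = {n0, n3, n4}, add states in Sat(empty | alarm) with every successor in Z. Already a fixed point.
Sat(A[(empty | alarm) U empty]) = {n0, n3, n4}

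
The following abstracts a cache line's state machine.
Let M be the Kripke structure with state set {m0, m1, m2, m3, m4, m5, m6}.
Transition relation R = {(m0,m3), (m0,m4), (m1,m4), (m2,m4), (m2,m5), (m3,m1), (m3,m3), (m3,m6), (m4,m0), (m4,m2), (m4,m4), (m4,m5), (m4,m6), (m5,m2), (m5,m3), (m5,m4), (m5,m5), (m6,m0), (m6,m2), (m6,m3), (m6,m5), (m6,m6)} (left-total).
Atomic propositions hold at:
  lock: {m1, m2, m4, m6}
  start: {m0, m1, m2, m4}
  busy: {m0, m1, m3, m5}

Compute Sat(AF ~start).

{m3, m5, m6}

Sat(~start) = {m3, m5, m6}
AF ~start: least fixpoint, start Z0 = {m3, m5, m6}, add states with every successor in Z. Already a fixed point.
Sat(AF ~start) = {m3, m5, m6}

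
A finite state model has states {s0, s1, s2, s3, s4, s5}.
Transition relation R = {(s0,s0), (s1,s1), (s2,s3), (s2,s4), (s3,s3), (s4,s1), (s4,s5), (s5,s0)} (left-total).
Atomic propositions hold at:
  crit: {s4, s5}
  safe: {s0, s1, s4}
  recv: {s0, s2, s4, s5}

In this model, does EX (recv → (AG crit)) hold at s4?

AG crit: greatest fixpoint, start Z0 = {s4, s5}, keep only states in Sat with every successor in Z. Z1 = ∅; fixed.
Sat(AG crit) = ∅
Sat(recv → (AG crit)) = {s1, s3}
Sat(EX (recv → (AG crit))) = {s : some successor in {s1, s3}} = {s1, s2, s3, s4}
s4 ∈ Sat(EX (recv → (AG crit))) = {s1, s2, s3, s4}, so the formula holds at s4.

Yes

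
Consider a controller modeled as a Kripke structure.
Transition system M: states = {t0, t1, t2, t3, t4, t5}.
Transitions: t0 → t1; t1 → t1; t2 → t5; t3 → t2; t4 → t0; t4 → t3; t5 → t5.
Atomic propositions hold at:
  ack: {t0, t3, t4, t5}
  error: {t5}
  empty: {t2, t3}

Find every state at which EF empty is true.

{t2, t3, t4}

EF empty: least fixpoint, start Z0 = {t2, t3}, add states with some successor in Z. Z1 = {t2, t3, t4}; fixed.
Sat(EF empty) = {t2, t3, t4}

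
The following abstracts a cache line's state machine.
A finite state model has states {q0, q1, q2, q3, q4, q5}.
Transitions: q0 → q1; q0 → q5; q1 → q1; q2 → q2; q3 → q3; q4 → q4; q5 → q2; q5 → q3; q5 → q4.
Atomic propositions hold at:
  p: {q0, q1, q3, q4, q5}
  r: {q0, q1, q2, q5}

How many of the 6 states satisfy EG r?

4

EG r: greatest fixpoint, start Z0 = {q0, q1, q2, q5}, keep only states in Sat with some successor in Z. Already a fixed point.
Sat(EG r) = {q0, q1, q2, q5}
|Sat(EG r)| = |{q0, q1, q2, q5}| = 4.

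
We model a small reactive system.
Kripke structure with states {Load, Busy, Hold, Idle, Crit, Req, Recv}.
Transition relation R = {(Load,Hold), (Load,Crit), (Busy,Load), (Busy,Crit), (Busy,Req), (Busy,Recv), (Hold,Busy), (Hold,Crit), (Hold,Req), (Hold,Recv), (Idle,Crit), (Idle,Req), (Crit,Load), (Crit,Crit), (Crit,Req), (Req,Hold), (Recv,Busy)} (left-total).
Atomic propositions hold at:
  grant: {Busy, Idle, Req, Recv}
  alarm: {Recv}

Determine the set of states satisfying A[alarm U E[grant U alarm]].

E[grant U alarm]: least fixpoint, start Z0 = Sat(alarm) = {Recv}, add states in Sat(grant) with some successor in Z. Z1 = {Busy, Recv}; fixed.
Sat(E[grant U alarm]) = {Busy, Recv}
A[alarm U E[grant U alarm]]: least fixpoint, start Z0 = Sat(E[grant U alarm]) = {Busy, Recv}, add states in Sat(alarm) with every successor in Z. Already a fixed point.
Sat(A[alarm U E[grant U alarm]]) = {Busy, Recv}

{Busy, Recv}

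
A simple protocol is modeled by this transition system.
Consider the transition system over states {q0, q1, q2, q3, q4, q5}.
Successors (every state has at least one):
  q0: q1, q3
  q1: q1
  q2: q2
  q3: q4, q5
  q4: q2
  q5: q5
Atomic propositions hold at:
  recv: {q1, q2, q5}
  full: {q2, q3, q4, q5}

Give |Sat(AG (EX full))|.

Sat(EX full) = {s : some successor in {q2, q3, q4, q5}} = {q0, q2, q3, q4, q5}
AG (EX full): greatest fixpoint, start Z0 = {q0, q2, q3, q4, q5}, keep only states in Sat with every successor in Z. Z1 = {q2, q3, q4, q5}; fixed.
Sat(AG (EX full)) = {q2, q3, q4, q5}
|Sat(AG (EX full))| = |{q2, q3, q4, q5}| = 4.

4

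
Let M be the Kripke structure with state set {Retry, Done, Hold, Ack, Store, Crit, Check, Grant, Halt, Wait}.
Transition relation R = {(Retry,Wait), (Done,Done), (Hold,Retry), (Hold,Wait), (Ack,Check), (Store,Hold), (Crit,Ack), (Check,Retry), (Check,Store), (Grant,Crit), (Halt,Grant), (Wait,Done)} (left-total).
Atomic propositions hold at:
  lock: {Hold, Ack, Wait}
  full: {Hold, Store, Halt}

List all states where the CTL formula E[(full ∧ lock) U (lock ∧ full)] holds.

{Hold}

Sat(full ∧ lock) = {Hold}
Sat(lock ∧ full) = {Hold}
E[(full ∧ lock) U (lock ∧ full)]: least fixpoint, start Z0 = Sat((lock ∧ full)) = {Hold}, add states in Sat(full ∧ lock) with some successor in Z. Already a fixed point.
Sat(E[(full ∧ lock) U (lock ∧ full)]) = {Hold}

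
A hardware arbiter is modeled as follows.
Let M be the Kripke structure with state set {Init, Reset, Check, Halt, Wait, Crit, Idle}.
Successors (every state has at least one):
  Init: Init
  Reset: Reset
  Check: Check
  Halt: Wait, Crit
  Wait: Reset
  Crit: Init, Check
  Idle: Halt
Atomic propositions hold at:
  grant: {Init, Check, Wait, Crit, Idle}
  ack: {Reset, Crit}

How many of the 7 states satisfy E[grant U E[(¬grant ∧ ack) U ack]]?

3

Sat(¬grant) = {Reset, Halt}
Sat(¬grant ∧ ack) = {Reset}
E[(¬grant ∧ ack) U ack]: least fixpoint, start Z0 = Sat(ack) = {Reset, Crit}, add states in Sat(¬grant ∧ ack) with some successor in Z. Already a fixed point.
Sat(E[(¬grant ∧ ack) U ack]) = {Reset, Crit}
E[grant U E[(¬grant ∧ ack) U ack]]: least fixpoint, start Z0 = Sat(E[(¬grant ∧ ack) U ack]) = {Reset, Crit}, add states in Sat(grant) with some successor in Z. Z1 = {Reset, Wait, Crit}; fixed.
Sat(E[grant U E[(¬grant ∧ ack) U ack]]) = {Reset, Wait, Crit}
|Sat(E[grant U E[(¬grant ∧ ack) U ack]])| = |{Reset, Wait, Crit}| = 3.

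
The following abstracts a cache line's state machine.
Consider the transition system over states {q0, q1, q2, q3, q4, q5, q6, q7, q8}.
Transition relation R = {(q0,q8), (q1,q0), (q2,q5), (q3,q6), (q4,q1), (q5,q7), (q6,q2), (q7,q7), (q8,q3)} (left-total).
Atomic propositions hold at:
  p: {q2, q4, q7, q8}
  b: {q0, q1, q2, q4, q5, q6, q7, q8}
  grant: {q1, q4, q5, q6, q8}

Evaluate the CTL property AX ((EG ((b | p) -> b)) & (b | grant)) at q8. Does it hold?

No

Sat(b | p) = {q0, q1, q2, q4, q5, q6, q7, q8}
Sat((b | p) -> b) = {q0, q1, q2, q3, q4, q5, q6, q7, q8}
EG ((b | p) -> b): greatest fixpoint, start Z0 = {q0, q1, q2, q3, q4, q5, q6, q7, q8}, keep only states in Sat with some successor in Z. Already a fixed point.
Sat(EG ((b | p) -> b)) = {q0, q1, q2, q3, q4, q5, q6, q7, q8}
Sat(b | grant) = {q0, q1, q2, q4, q5, q6, q7, q8}
Sat((EG ((b | p) -> b)) & (b | grant)) = {q0, q1, q2, q4, q5, q6, q7, q8}
Sat(AX ((EG ((b | p) -> b)) & (b | grant))) = {s : every successor in {q0, q1, q2, q4, q5, q6, q7, q8}} = {q0, q1, q2, q3, q4, q5, q6, q7}
q8 ∉ Sat(AX ((EG ((b | p) -> b)) & (b | grant))) = {q0, q1, q2, q3, q4, q5, q6, q7}, so the formula does not hold at q8.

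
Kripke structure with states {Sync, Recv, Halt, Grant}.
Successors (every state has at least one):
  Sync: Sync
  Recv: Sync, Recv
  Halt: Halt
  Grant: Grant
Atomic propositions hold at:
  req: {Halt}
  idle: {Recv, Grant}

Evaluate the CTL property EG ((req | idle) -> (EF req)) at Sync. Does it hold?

Sat(req | idle) = {Recv, Halt, Grant}
EF req: least fixpoint, start Z0 = {Halt}, add states with some successor in Z. Already a fixed point.
Sat(EF req) = {Halt}
Sat((req | idle) -> (EF req)) = {Sync, Halt}
EG ((req | idle) -> (EF req)): greatest fixpoint, start Z0 = {Sync, Halt}, keep only states in Sat with some successor in Z. Already a fixed point.
Sat(EG ((req | idle) -> (EF req))) = {Sync, Halt}
Sync ∈ Sat(EG ((req | idle) -> (EF req))) = {Sync, Halt}, so the formula holds at Sync.

Yes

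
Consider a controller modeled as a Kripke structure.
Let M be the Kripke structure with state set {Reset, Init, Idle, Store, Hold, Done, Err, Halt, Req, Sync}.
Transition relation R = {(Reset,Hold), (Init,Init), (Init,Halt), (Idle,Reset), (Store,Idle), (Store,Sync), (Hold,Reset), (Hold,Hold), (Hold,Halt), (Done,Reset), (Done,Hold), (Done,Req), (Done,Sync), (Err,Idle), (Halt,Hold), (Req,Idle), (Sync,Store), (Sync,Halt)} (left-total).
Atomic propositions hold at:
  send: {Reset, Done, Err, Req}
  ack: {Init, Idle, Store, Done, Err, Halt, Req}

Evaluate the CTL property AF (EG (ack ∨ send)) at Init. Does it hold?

Yes

Sat(ack ∨ send) = {Reset, Init, Idle, Store, Done, Err, Halt, Req}
EG (ack ∨ send): greatest fixpoint, start Z0 = {Reset, Init, Idle, Store, Done, Err, Halt, Req}, keep only states in Sat with some successor in Z. Z1 = {Init, Idle, Store, Done, Err, Req}; Z2 = {Init, Store, Done, Err, Req}; Z3 = {Init, Done}; Z4 = {Init}; fixed.
Sat(EG (ack ∨ send)) = {Init}
AF (EG (ack ∨ send)): least fixpoint, start Z0 = {Init}, add states with every successor in Z. Already a fixed point.
Sat(AF (EG (ack ∨ send))) = {Init}
Init ∈ Sat(AF (EG (ack ∨ send))) = {Init}, so the formula holds at Init.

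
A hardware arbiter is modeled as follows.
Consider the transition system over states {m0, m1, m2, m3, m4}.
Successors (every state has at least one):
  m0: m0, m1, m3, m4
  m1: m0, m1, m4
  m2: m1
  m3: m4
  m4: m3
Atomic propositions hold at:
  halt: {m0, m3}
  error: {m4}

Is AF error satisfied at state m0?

AF error: least fixpoint, start Z0 = {m4}, add states with every successor in Z. Z1 = {m3, m4}; fixed.
Sat(AF error) = {m3, m4}
m0 ∉ Sat(AF error) = {m3, m4}, so the formula does not hold at m0.

No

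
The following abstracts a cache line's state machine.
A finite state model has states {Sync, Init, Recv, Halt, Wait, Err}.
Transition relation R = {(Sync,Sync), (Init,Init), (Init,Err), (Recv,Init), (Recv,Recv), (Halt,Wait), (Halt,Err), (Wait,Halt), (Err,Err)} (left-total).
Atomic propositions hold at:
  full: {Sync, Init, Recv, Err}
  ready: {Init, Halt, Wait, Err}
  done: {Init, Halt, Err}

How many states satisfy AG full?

AG full: greatest fixpoint, start Z0 = {Sync, Init, Recv, Err}, keep only states in Sat with every successor in Z. Already a fixed point.
Sat(AG full) = {Sync, Init, Recv, Err}
|Sat(AG full)| = |{Sync, Init, Recv, Err}| = 4.

4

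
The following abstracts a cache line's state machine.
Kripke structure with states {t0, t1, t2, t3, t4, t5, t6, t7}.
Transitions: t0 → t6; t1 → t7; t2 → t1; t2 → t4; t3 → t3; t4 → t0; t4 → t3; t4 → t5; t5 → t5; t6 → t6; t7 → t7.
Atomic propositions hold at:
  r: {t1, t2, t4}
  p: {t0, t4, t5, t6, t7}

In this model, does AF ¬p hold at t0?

No

Sat(¬p) = {t1, t2, t3}
AF ¬p: least fixpoint, start Z0 = {t1, t2, t3}, add states with every successor in Z. Already a fixed point.
Sat(AF ¬p) = {t1, t2, t3}
t0 ∉ Sat(AF ¬p) = {t1, t2, t3}, so the formula does not hold at t0.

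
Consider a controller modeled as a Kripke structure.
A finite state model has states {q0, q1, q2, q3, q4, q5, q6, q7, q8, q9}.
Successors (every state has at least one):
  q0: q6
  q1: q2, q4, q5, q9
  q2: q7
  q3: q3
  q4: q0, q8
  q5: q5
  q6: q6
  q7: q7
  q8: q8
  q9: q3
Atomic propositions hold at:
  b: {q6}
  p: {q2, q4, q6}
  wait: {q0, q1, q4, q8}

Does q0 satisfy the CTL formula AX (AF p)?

AF p: least fixpoint, start Z0 = {q2, q4, q6}, add states with every successor in Z. Z1 = {q0, q2, q4, q6}; fixed.
Sat(AF p) = {q0, q2, q4, q6}
Sat(AX (AF p)) = {s : every successor in {q0, q2, q4, q6}} = {q0, q6}
q0 ∈ Sat(AX (AF p)) = {q0, q6}, so the formula holds at q0.

Yes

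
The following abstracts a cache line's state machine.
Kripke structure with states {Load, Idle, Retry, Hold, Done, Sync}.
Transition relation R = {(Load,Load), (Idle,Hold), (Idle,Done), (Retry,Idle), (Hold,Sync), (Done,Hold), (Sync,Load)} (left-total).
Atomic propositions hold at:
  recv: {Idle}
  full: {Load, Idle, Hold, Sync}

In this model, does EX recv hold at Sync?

No

Sat(EX recv) = {s : some successor in {Idle}} = {Retry}
Sync ∉ Sat(EX recv) = {Retry}, so the formula does not hold at Sync.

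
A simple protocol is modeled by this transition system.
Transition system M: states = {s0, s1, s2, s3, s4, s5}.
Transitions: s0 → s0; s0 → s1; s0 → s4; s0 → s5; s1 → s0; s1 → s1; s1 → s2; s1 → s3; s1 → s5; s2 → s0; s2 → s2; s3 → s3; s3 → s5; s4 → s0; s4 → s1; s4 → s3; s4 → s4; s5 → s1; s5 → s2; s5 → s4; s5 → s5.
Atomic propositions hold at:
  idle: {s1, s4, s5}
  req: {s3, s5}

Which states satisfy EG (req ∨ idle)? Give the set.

{s1, s3, s4, s5}

Sat(req ∨ idle) = {s1, s3, s4, s5}
EG (req ∨ idle): greatest fixpoint, start Z0 = {s1, s3, s4, s5}, keep only states in Sat with some successor in Z. Already a fixed point.
Sat(EG (req ∨ idle)) = {s1, s3, s4, s5}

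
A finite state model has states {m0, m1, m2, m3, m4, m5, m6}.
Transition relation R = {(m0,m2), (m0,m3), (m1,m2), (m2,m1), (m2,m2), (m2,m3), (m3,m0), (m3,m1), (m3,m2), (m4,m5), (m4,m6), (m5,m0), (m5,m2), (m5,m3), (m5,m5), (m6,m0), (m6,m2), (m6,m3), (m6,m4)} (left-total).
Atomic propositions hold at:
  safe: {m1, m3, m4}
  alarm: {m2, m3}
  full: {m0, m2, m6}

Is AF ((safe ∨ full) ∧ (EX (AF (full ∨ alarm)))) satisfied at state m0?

Sat(safe ∨ full) = {m0, m1, m2, m3, m4, m6}
Sat(full ∨ alarm) = {m0, m2, m3, m6}
AF (full ∨ alarm): least fixpoint, start Z0 = {m0, m2, m3, m6}, add states with every successor in Z. Z1 = {m0, m1, m2, m3, m6}; fixed.
Sat(AF (full ∨ alarm)) = {m0, m1, m2, m3, m6}
Sat(EX (AF (full ∨ alarm))) = {s : some successor in {m0, m1, m2, m3, m6}} = {m0, m1, m2, m3, m4, m5, m6}
Sat((safe ∨ full) ∧ (EX (AF (full ∨ alarm)))) = {m0, m1, m2, m3, m4, m6}
AF ((safe ∨ full) ∧ (EX (AF (full ∨ alarm)))): least fixpoint, start Z0 = {m0, m1, m2, m3, m4, m6}, add states with every successor in Z. Already a fixed point.
Sat(AF ((safe ∨ full) ∧ (EX (AF (full ∨ alarm))))) = {m0, m1, m2, m3, m4, m6}
m0 ∈ Sat(AF ((safe ∨ full) ∧ (EX (AF (full ∨ alarm))))) = {m0, m1, m2, m3, m4, m6}, so the formula holds at m0.

Yes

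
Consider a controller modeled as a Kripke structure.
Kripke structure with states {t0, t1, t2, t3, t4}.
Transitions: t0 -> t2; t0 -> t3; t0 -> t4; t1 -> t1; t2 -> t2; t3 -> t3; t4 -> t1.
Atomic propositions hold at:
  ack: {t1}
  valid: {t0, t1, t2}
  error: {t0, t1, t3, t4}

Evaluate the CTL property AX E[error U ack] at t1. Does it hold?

Yes

E[error U ack]: least fixpoint, start Z0 = Sat(ack) = {t1}, add states in Sat(error) with some successor in Z. Z1 = {t1, t4}; Z2 = {t0, t1, t4}; fixed.
Sat(E[error U ack]) = {t0, t1, t4}
Sat(AX E[error U ack]) = {s : every successor in {t0, t1, t4}} = {t1, t4}
t1 ∈ Sat(AX E[error U ack]) = {t1, t4}, so the formula holds at t1.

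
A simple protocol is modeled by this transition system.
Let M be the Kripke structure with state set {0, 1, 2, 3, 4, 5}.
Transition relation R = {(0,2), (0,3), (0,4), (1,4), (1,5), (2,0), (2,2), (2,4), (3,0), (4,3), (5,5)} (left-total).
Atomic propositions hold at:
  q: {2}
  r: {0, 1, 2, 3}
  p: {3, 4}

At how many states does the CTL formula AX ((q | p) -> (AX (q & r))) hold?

Sat(q | p) = {2, 3, 4}
Sat(q & r) = {2}
Sat(AX (q & r)) = {s : every successor in {2}} = ∅
Sat((q | p) -> (AX (q & r))) = {0, 1, 5}
Sat(AX ((q | p) -> (AX (q & r)))) = {s : every successor in {0, 1, 5}} = {3, 5}
|Sat(AX ((q | p) -> (AX (q & r))))| = |{3, 5}| = 2.

2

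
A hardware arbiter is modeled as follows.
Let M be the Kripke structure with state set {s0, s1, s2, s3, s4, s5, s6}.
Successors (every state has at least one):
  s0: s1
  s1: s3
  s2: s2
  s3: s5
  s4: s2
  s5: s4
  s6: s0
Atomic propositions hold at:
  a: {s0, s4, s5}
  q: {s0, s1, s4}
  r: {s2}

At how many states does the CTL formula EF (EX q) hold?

5

Sat(EX q) = {s : some successor in {s0, s1, s4}} = {s0, s5, s6}
EF (EX q): least fixpoint, start Z0 = {s0, s5, s6}, add states with some successor in Z. Z1 = {s0, s3, s5, s6}; Z2 = {s0, s1, s3, s5, s6}; fixed.
Sat(EF (EX q)) = {s0, s1, s3, s5, s6}
|Sat(EF (EX q))| = |{s0, s1, s3, s5, s6}| = 5.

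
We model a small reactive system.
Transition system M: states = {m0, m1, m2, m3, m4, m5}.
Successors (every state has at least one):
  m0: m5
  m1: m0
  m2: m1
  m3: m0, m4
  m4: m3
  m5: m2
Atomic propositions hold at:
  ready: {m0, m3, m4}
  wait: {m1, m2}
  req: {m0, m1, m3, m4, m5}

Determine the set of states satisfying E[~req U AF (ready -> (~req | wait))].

{m0, m1, m2, m5}

Sat(~req) = {m2}
Sat(~req | wait) = {m1, m2}
Sat(ready -> (~req | wait)) = {m1, m2, m5}
AF (ready -> (~req | wait)): least fixpoint, start Z0 = {m1, m2, m5}, add states with every successor in Z. Z1 = {m0, m1, m2, m5}; fixed.
Sat(AF (ready -> (~req | wait))) = {m0, m1, m2, m5}
E[~req U AF (ready -> (~req | wait))]: least fixpoint, start Z0 = Sat(AF (ready -> (~req | wait))) = {m0, m1, m2, m5}, add states in Sat(~req) with some successor in Z. Already a fixed point.
Sat(E[~req U AF (ready -> (~req | wait))]) = {m0, m1, m2, m5}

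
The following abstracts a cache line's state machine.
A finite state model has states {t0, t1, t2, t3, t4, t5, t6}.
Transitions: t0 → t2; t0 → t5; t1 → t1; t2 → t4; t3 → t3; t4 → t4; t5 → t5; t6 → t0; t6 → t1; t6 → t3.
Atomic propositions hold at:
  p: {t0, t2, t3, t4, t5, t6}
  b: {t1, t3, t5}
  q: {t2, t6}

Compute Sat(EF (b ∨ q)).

{t0, t1, t2, t3, t5, t6}

Sat(b ∨ q) = {t1, t2, t3, t5, t6}
EF (b ∨ q): least fixpoint, start Z0 = {t1, t2, t3, t5, t6}, add states with some successor in Z. Z1 = {t0, t1, t2, t3, t5, t6}; fixed.
Sat(EF (b ∨ q)) = {t0, t1, t2, t3, t5, t6}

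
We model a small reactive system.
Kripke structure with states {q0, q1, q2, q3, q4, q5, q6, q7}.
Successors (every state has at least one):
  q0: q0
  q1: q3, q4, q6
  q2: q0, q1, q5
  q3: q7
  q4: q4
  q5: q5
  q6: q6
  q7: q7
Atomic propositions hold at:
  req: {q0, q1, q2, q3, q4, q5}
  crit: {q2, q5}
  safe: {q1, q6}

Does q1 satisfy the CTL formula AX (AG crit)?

AG crit: greatest fixpoint, start Z0 = {q2, q5}, keep only states in Sat with every successor in Z. Z1 = {q5}; fixed.
Sat(AG crit) = {q5}
Sat(AX (AG crit)) = {s : every successor in {q5}} = {q5}
q1 ∉ Sat(AX (AG crit)) = {q5}, so the formula does not hold at q1.

No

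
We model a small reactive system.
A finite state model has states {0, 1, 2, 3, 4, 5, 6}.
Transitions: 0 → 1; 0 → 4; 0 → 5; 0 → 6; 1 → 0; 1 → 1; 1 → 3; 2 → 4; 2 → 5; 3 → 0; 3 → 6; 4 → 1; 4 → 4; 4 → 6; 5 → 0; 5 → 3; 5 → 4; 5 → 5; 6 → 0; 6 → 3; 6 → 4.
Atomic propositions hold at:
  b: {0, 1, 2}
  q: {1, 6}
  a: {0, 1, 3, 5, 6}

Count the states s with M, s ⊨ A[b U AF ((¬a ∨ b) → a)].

Sat(¬a) = {2, 4}
Sat(¬a ∨ b) = {0, 1, 2, 4}
Sat((¬a ∨ b) → a) = {0, 1, 3, 5, 6}
AF ((¬a ∨ b) → a): least fixpoint, start Z0 = {0, 1, 3, 5, 6}, add states with every successor in Z. Already a fixed point.
Sat(AF ((¬a ∨ b) → a)) = {0, 1, 3, 5, 6}
A[b U AF ((¬a ∨ b) → a)]: least fixpoint, start Z0 = Sat(AF ((¬a ∨ b) → a)) = {0, 1, 3, 5, 6}, add states in Sat(b) with every successor in Z. Already a fixed point.
Sat(A[b U AF ((¬a ∨ b) → a)]) = {0, 1, 3, 5, 6}
|Sat(A[b U AF ((¬a ∨ b) → a)])| = |{0, 1, 3, 5, 6}| = 5.

5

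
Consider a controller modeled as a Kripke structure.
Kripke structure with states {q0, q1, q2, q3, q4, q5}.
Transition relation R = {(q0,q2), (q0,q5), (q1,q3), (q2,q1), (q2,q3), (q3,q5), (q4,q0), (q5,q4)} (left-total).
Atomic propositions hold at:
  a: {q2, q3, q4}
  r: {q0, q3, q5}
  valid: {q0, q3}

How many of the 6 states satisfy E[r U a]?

5

E[r U a]: least fixpoint, start Z0 = Sat(a) = {q2, q3, q4}, add states in Sat(r) with some successor in Z. Z1 = {q0, q2, q3, q4, q5}; fixed.
Sat(E[r U a]) = {q0, q2, q3, q4, q5}
|Sat(E[r U a])| = |{q0, q2, q3, q4, q5}| = 5.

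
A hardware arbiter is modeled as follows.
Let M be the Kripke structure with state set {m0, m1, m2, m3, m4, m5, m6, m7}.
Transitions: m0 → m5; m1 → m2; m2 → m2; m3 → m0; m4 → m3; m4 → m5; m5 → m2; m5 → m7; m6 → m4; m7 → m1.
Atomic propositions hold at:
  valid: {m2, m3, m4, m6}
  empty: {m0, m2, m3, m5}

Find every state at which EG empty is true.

{m0, m2, m3, m5}

EG empty: greatest fixpoint, start Z0 = {m0, m2, m3, m5}, keep only states in Sat with some successor in Z. Already a fixed point.
Sat(EG empty) = {m0, m2, m3, m5}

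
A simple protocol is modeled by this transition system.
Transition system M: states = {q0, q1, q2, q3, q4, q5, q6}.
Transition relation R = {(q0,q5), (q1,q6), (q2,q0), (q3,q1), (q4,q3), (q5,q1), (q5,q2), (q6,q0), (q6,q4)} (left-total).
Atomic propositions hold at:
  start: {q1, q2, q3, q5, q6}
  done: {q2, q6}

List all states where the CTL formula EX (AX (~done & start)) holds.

Sat(~done) = {q0, q1, q3, q4, q5}
Sat(~done & start) = {q1, q3, q5}
Sat(AX (~done & start)) = {s : every successor in {q1, q3, q5}} = {q0, q3, q4}
Sat(EX (AX (~done & start))) = {s : some successor in {q0, q3, q4}} = {q2, q4, q6}

{q2, q4, q6}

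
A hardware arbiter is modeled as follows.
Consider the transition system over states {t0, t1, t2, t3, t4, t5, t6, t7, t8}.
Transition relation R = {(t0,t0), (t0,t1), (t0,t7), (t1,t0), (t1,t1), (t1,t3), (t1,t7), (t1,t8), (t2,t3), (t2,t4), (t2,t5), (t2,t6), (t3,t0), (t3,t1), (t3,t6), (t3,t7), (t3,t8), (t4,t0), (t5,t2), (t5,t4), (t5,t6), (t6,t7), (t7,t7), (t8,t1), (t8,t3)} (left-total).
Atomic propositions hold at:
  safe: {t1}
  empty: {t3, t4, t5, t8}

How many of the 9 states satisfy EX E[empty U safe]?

E[empty U safe]: least fixpoint, start Z0 = Sat(safe) = {t1}, add states in Sat(empty) with some successor in Z. Z1 = {t1, t3, t8}; fixed.
Sat(E[empty U safe]) = {t1, t3, t8}
Sat(EX E[empty U safe]) = {s : some successor in {t1, t3, t8}} = {t0, t1, t2, t3, t8}
|Sat(EX E[empty U safe])| = |{t0, t1, t2, t3, t8}| = 5.

5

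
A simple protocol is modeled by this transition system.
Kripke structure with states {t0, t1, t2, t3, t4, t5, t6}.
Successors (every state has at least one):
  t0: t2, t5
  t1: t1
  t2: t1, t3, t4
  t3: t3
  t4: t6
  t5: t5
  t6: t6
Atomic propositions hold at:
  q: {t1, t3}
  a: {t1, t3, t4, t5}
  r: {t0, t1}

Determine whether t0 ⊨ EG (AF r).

No

AF r: least fixpoint, start Z0 = {t0, t1}, add states with every successor in Z. Already a fixed point.
Sat(AF r) = {t0, t1}
EG (AF r): greatest fixpoint, start Z0 = {t0, t1}, keep only states in Sat with some successor in Z. Z1 = {t1}; fixed.
Sat(EG (AF r)) = {t1}
t0 ∉ Sat(EG (AF r)) = {t1}, so the formula does not hold at t0.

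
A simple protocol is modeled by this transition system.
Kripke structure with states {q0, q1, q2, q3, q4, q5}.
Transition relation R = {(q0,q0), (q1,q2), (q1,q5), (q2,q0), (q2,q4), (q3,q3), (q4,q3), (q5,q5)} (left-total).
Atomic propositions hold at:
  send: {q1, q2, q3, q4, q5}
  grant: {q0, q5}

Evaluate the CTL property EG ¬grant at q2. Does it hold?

Yes

Sat(¬grant) = {q1, q2, q3, q4}
EG ¬grant: greatest fixpoint, start Z0 = {q1, q2, q3, q4}, keep only states in Sat with some successor in Z. Already a fixed point.
Sat(EG ¬grant) = {q1, q2, q3, q4}
q2 ∈ Sat(EG ¬grant) = {q1, q2, q3, q4}, so the formula holds at q2.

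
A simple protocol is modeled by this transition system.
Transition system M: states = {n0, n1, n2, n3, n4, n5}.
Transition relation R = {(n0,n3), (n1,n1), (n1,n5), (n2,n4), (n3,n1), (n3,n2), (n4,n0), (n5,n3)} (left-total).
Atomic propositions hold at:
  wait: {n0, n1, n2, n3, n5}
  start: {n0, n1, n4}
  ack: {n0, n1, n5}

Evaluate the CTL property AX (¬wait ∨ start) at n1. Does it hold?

Sat(¬wait) = {n4}
Sat(¬wait ∨ start) = {n0, n1, n4}
Sat(AX (¬wait ∨ start)) = {s : every successor in {n0, n1, n4}} = {n2, n4}
n1 ∉ Sat(AX (¬wait ∨ start)) = {n2, n4}, so the formula does not hold at n1.

No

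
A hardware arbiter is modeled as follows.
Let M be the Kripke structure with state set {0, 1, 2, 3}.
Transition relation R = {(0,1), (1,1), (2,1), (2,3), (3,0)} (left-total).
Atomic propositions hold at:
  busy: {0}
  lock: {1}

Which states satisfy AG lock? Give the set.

AG lock: greatest fixpoint, start Z0 = {1}, keep only states in Sat with every successor in Z. Already a fixed point.
Sat(AG lock) = {1}

{1}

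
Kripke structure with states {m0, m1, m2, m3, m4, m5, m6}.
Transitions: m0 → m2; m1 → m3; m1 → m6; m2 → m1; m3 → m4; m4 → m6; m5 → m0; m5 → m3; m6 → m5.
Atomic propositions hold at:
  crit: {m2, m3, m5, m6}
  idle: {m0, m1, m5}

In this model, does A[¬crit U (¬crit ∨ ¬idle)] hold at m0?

Yes

Sat(¬crit) = {m0, m1, m4}
Sat(¬idle) = {m2, m3, m4, m6}
Sat(¬crit ∨ ¬idle) = {m0, m1, m2, m3, m4, m6}
A[¬crit U (¬crit ∨ ¬idle)]: least fixpoint, start Z0 = Sat((¬crit ∨ ¬idle)) = {m0, m1, m2, m3, m4, m6}, add states in Sat(¬crit) with every successor in Z. Already a fixed point.
Sat(A[¬crit U (¬crit ∨ ¬idle)]) = {m0, m1, m2, m3, m4, m6}
m0 ∈ Sat(A[¬crit U (¬crit ∨ ¬idle)]) = {m0, m1, m2, m3, m4, m6}, so the formula holds at m0.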